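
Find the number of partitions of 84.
26543660

p(n) counts ways to write n as a sum of positive integers (order ignored).
Euler's pentagonal recurrence: p(k) = p(k-1) + p(k-2) - p(k-5) - p(k-7) + p(k-12) + p(k-15) - ... (offsets j(3j∓1)/2, signs ++--, p(0)=1, p(<0)=0).
DP table for k = 0..83: p(0)=1, p(1)=1, p(2)=2, p(3)=3, p(4)=5, p(5)=7, p(6)=11, p(7)=15, p(8)=22, p(9)=30, p(10)=42, p(11)=56, p(12)=77, p(13)=101, p(14)=135, p(15)=176, p(16)=231, p(17)=297, p(18)=385, p(19)=490, p(20)=627, p(21)=792, p(22)=1002, p(23)=1255, p(24)=1575, p(25)=1958, p(26)=2436, p(27)=3010, p(28)=3718, p(29)=4565, p(30)=5604, p(31)=6842, p(32)=8349, p(33)=10143, p(34)=12310, p(35)=14883, p(36)=17977, p(37)=21637, p(38)=26015, p(39)=31185, p(40)=37338, p(41)=44583, p(42)=53174, p(43)=63261, p(44)=75175, p(45)=89134, p(46)=105558, p(47)=124754, p(48)=147273, p(49)=173525, p(50)=204226, p(51)=239943, p(52)=281589, p(53)=329931, p(54)=386155, p(55)=451276, p(56)=526823, p(57)=614154, p(58)=715220, p(59)=831820, p(60)=966467, p(61)=1121505, p(62)=1300156, p(63)=1505499, p(64)=1741630, p(65)=2012558, p(66)=2323520, p(67)=2679689, p(68)=3087735, p(69)=3554345, p(70)=4087968, p(71)=4697205, p(72)=5392783, p(73)=6185689, p(74)=7089500, p(75)=8118264, p(76)=9289091, p(77)=10619863, p(78)=12132164, p(79)=13848650, p(80)=15796476, p(81)=18004327, p(82)=20506255, p(83)=23338469.
Final step: p(84) = p(83) + p(82) - p(79) - p(77) + p(72) + p(69) - p(62) - p(58) + p(49) + p(44) - p(33) - p(27) + p(14) + p(7)
= 23338469 + 20506255 - 13848650 - 10619863 + 5392783 + 3554345 - 1300156 - 715220 + 173525 + 75175 - 10143 - 3010 + 135 + 15
= 26543660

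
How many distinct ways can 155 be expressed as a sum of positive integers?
66493182097

p(n) counts ways to write n as a sum of positive integers (order ignored).
Euler's pentagonal recurrence: p(k) = p(k-1) + p(k-2) - p(k-5) - p(k-7) + p(k-12) + p(k-15) - ... (offsets j(3j∓1)/2, signs ++--, p(0)=1, p(<0)=0).
DP table for k = 0..154: p(0)=1, p(1)=1, p(2)=2, p(3)=3, p(4)=5, p(5)=7, p(6)=11, p(7)=15, p(8)=22, p(9)=30, p(10)=42, p(11)=56, p(12)=77, p(13)=101, p(14)=135, p(15)=176, p(16)=231, p(17)=297, p(18)=385, p(19)=490, p(20)=627, p(21)=792, p(22)=1002, p(23)=1255, p(24)=1575, p(25)=1958, p(26)=2436, p(27)=3010, p(28)=3718, p(29)=4565, p(30)=5604, p(31)=6842, p(32)=8349, p(33)=10143, p(34)=12310, p(35)=14883, p(36)=17977, p(37)=21637, p(38)=26015, p(39)=31185, p(40)=37338, p(41)=44583, p(42)=53174, p(43)=63261, p(44)=75175, p(45)=89134, p(46)=105558, p(47)=124754, p(48)=147273, p(49)=173525, p(50)=204226, p(51)=239943, p(52)=281589, p(53)=329931, p(54)=386155, p(55)=451276, p(56)=526823, p(57)=614154, p(58)=715220, p(59)=831820, p(60)=966467, p(61)=1121505, p(62)=1300156, p(63)=1505499, p(64)=1741630, p(65)=2012558, p(66)=2323520, p(67)=2679689, p(68)=3087735, p(69)=3554345, p(70)=4087968, p(71)=4697205, p(72)=5392783, p(73)=6185689, p(74)=7089500, p(75)=8118264, p(76)=9289091, p(77)=10619863, p(78)=12132164, p(79)=13848650, p(80)=15796476, p(81)=18004327, p(82)=20506255, p(83)=23338469, p(84)=26543660, p(85)=30167357, p(86)=34262962, p(87)=38887673, p(88)=44108109, p(89)=49995925, p(90)=56634173, p(91)=64112359, p(92)=72533807, p(93)=82010177, p(94)=92669720, p(95)=104651419, p(96)=118114304, p(97)=133230930, p(98)=150198136, p(99)=169229875, p(100)=190569292, p(101)=214481126, p(102)=241265379, p(103)=271248950, p(104)=304801365, p(105)=342325709, p(106)=384276336, p(107)=431149389, p(108)=483502844, p(109)=541946240, p(110)=607163746, p(111)=679903203, p(112)=761002156, p(113)=851376628, p(114)=952050665, p(115)=1064144451, p(116)=1188908248, p(117)=1327710076, p(118)=1482074143, p(119)=1653668665, p(120)=1844349560, p(121)=2056148051, p(122)=2291320912, p(123)=2552338241, p(124)=2841940500, p(125)=3163127352, p(126)=3519222692, p(127)=3913864295, p(128)=4351078600, p(129)=4835271870, p(130)=5371315400, p(131)=5964539504, p(132)=6620830889, p(133)=7346629512, p(134)=8149040695, p(135)=9035836076, p(136)=10015581680, p(137)=11097645016, p(138)=12292341831, p(139)=13610949895, p(140)=15065878135, p(141)=16670689208, p(142)=18440293320, p(143)=20390982757, p(144)=22540654445, p(145)=24908858009, p(146)=27517052599, p(147)=30388671978, p(148)=33549419497, p(149)=37027355200, p(150)=40853235313, p(151)=45060624582, p(152)=49686288421, p(153)=54770336324, p(154)=60356673280.
Final step: p(155) = p(154) + p(153) - p(150) - p(148) + p(143) + p(140) - p(133) - p(129) + p(120) + p(115) - p(104) - p(98) + p(85) + p(78) - p(63) - p(55) + p(38) + p(29) - p(10) - p(0)
= 60356673280 + 54770336324 - 40853235313 - 33549419497 + 20390982757 + 15065878135 - 7346629512 - 4835271870 + 1844349560 + 1064144451 - 304801365 - 150198136 + 30167357 + 12132164 - 1505499 - 451276 + 26015 + 4565 - 42 - 1
= 66493182097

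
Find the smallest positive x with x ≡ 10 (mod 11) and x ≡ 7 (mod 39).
241

Using Chinese Remainder Theorem:
M = 11 × 39 = 429
M1 = 39, M2 = 11
y1 = 39^(-1) mod 11 = 2
y2 = 11^(-1) mod 39 = 32
x = (10×39×2 + 7×11×32) mod 429 = 241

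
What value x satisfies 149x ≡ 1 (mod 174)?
167

gcd(149, 174) = 1, so the inverse exists.
Extended Euclidean algorithm on (174, 149):
174 = 1 × 149 + 25  ⟹  25 = (1)·174 + (-1)·149
149 = 5 × 25 + 24  ⟹  24 = (-5)·174 + (6)·149
25 = 1 × 24 + 1  ⟹  1 = (6)·174 + (-7)·149
So (-7)·149 ≡ 1 (mod 174), i.e. 149^(-1) ≡ -7 ≡ 167 (mod 174).
Check: 149 × 167 = 24883 ≡ 1 (mod 174)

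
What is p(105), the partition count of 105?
342325709

p(n) counts ways to write n as a sum of positive integers (order ignored).
Euler's pentagonal recurrence: p(k) = p(k-1) + p(k-2) - p(k-5) - p(k-7) + p(k-12) + p(k-15) - ... (offsets j(3j∓1)/2, signs ++--, p(0)=1, p(<0)=0).
DP table for k = 0..104: p(0)=1, p(1)=1, p(2)=2, p(3)=3, p(4)=5, p(5)=7, p(6)=11, p(7)=15, p(8)=22, p(9)=30, p(10)=42, p(11)=56, p(12)=77, p(13)=101, p(14)=135, p(15)=176, p(16)=231, p(17)=297, p(18)=385, p(19)=490, p(20)=627, p(21)=792, p(22)=1002, p(23)=1255, p(24)=1575, p(25)=1958, p(26)=2436, p(27)=3010, p(28)=3718, p(29)=4565, p(30)=5604, p(31)=6842, p(32)=8349, p(33)=10143, p(34)=12310, p(35)=14883, p(36)=17977, p(37)=21637, p(38)=26015, p(39)=31185, p(40)=37338, p(41)=44583, p(42)=53174, p(43)=63261, p(44)=75175, p(45)=89134, p(46)=105558, p(47)=124754, p(48)=147273, p(49)=173525, p(50)=204226, p(51)=239943, p(52)=281589, p(53)=329931, p(54)=386155, p(55)=451276, p(56)=526823, p(57)=614154, p(58)=715220, p(59)=831820, p(60)=966467, p(61)=1121505, p(62)=1300156, p(63)=1505499, p(64)=1741630, p(65)=2012558, p(66)=2323520, p(67)=2679689, p(68)=3087735, p(69)=3554345, p(70)=4087968, p(71)=4697205, p(72)=5392783, p(73)=6185689, p(74)=7089500, p(75)=8118264, p(76)=9289091, p(77)=10619863, p(78)=12132164, p(79)=13848650, p(80)=15796476, p(81)=18004327, p(82)=20506255, p(83)=23338469, p(84)=26543660, p(85)=30167357, p(86)=34262962, p(87)=38887673, p(88)=44108109, p(89)=49995925, p(90)=56634173, p(91)=64112359, p(92)=72533807, p(93)=82010177, p(94)=92669720, p(95)=104651419, p(96)=118114304, p(97)=133230930, p(98)=150198136, p(99)=169229875, p(100)=190569292, p(101)=214481126, p(102)=241265379, p(103)=271248950, p(104)=304801365.
Final step: p(105) = p(104) + p(103) - p(100) - p(98) + p(93) + p(90) - p(83) - p(79) + p(70) + p(65) - p(54) - p(48) + p(35) + p(28) - p(13) - p(5)
= 304801365 + 271248950 - 190569292 - 150198136 + 82010177 + 56634173 - 23338469 - 13848650 + 4087968 + 2012558 - 386155 - 147273 + 14883 + 3718 - 101 - 7
= 342325709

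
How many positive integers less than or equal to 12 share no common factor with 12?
4

12 = 2^2 × 3
φ(n) = n × ∏(1 - 1/p) for each prime p dividing n
φ(12) = 12 × (1 - 1/2) × (1 - 1/3) = 4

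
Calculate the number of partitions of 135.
9035836076

p(n) counts ways to write n as a sum of positive integers (order ignored).
Euler's pentagonal recurrence: p(k) = p(k-1) + p(k-2) - p(k-5) - p(k-7) + p(k-12) + p(k-15) - ... (offsets j(3j∓1)/2, signs ++--, p(0)=1, p(<0)=0).
DP table for k = 0..134: p(0)=1, p(1)=1, p(2)=2, p(3)=3, p(4)=5, p(5)=7, p(6)=11, p(7)=15, p(8)=22, p(9)=30, p(10)=42, p(11)=56, p(12)=77, p(13)=101, p(14)=135, p(15)=176, p(16)=231, p(17)=297, p(18)=385, p(19)=490, p(20)=627, p(21)=792, p(22)=1002, p(23)=1255, p(24)=1575, p(25)=1958, p(26)=2436, p(27)=3010, p(28)=3718, p(29)=4565, p(30)=5604, p(31)=6842, p(32)=8349, p(33)=10143, p(34)=12310, p(35)=14883, p(36)=17977, p(37)=21637, p(38)=26015, p(39)=31185, p(40)=37338, p(41)=44583, p(42)=53174, p(43)=63261, p(44)=75175, p(45)=89134, p(46)=105558, p(47)=124754, p(48)=147273, p(49)=173525, p(50)=204226, p(51)=239943, p(52)=281589, p(53)=329931, p(54)=386155, p(55)=451276, p(56)=526823, p(57)=614154, p(58)=715220, p(59)=831820, p(60)=966467, p(61)=1121505, p(62)=1300156, p(63)=1505499, p(64)=1741630, p(65)=2012558, p(66)=2323520, p(67)=2679689, p(68)=3087735, p(69)=3554345, p(70)=4087968, p(71)=4697205, p(72)=5392783, p(73)=6185689, p(74)=7089500, p(75)=8118264, p(76)=9289091, p(77)=10619863, p(78)=12132164, p(79)=13848650, p(80)=15796476, p(81)=18004327, p(82)=20506255, p(83)=23338469, p(84)=26543660, p(85)=30167357, p(86)=34262962, p(87)=38887673, p(88)=44108109, p(89)=49995925, p(90)=56634173, p(91)=64112359, p(92)=72533807, p(93)=82010177, p(94)=92669720, p(95)=104651419, p(96)=118114304, p(97)=133230930, p(98)=150198136, p(99)=169229875, p(100)=190569292, p(101)=214481126, p(102)=241265379, p(103)=271248950, p(104)=304801365, p(105)=342325709, p(106)=384276336, p(107)=431149389, p(108)=483502844, p(109)=541946240, p(110)=607163746, p(111)=679903203, p(112)=761002156, p(113)=851376628, p(114)=952050665, p(115)=1064144451, p(116)=1188908248, p(117)=1327710076, p(118)=1482074143, p(119)=1653668665, p(120)=1844349560, p(121)=2056148051, p(122)=2291320912, p(123)=2552338241, p(124)=2841940500, p(125)=3163127352, p(126)=3519222692, p(127)=3913864295, p(128)=4351078600, p(129)=4835271870, p(130)=5371315400, p(131)=5964539504, p(132)=6620830889, p(133)=7346629512, p(134)=8149040695.
Final step: p(135) = p(134) + p(133) - p(130) - p(128) + p(123) + p(120) - p(113) - p(109) + p(100) + p(95) - p(84) - p(78) + p(65) + p(58) - p(43) - p(35) + p(18) + p(9)
= 8149040695 + 7346629512 - 5371315400 - 4351078600 + 2552338241 + 1844349560 - 851376628 - 541946240 + 190569292 + 104651419 - 26543660 - 12132164 + 2012558 + 715220 - 63261 - 14883 + 385 + 30
= 9035836076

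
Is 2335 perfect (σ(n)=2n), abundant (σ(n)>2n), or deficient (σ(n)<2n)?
deficient

Proper divisors of 2335: sum = 1 + 5 + 467 = 473
Since 473 < 2335, 2335 is deficient.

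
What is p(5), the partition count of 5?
7

p(n) counts ways to write n as a sum of positive integers (order ignored).
Examples: 5; 4 + 1; 3 + 2; 3 + 1 + 1; 2 + 2 + 1; ... (7 total)
p(5) = 7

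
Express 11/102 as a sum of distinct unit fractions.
1/10 + 1/128 + 1/32640

Greedy algorithm:
11/102: ceiling(102/11) = 10, use 1/10
2/255: ceiling(255/2) = 128, use 1/128
1/32640: ceiling(32640/1) = 32640, use 1/32640
Result: 11/102 = 1/10 + 1/128 + 1/32640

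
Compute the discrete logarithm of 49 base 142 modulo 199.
196

Baby-step giant-step with step n = ⌈√199⌉ = 15.
Baby steps 142^j mod 199 (j:value) for j=0..14: 0:1, 1:142, 2:65, 3:76, 4:46, 5:164, 6:5, 7:113, 8:126, 9:181, 10:31, 11:24, 12:25, 13:167, 14:33.
Giant-step multiplier: 142^(-15) ≡ 142^(198-15) = 142^183 ≡ 42 (mod 199).
Giant steps γ_i = 49·42^i mod 199: γ_0=49, γ_1=68, γ_2=70, γ_3=154, γ_4=100, γ_5=21, γ_6=86, γ_7=30, γ_8=66, γ_9=185, γ_10=9, γ_11=179, γ_12=155, γ_13=142 (in table at j=1).
x = i·n + j = 13·15 + 1 = 196.
Check: 142^196 ≡ 49 (mod 199).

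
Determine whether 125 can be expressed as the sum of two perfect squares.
2² + 11² (a=2, b=11)

Factorization: 125 = 5^3
By Fermat: n is sum of two squares iff every prime p ≡ 3 (mod 4) appears to even power.
All primes ≡ 3 (mod 4) appear to even power.
Search a = 0, 1, 2, … for 125 - a² a perfect square: first hit at a = 2: 125 - 4 = 121 = 11².
125 = 2² + 11² = 4 + 121 ✓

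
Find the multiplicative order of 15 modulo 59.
29

59 is prime, so ord(15) divides φ(59) = 58.
Divisors of 58: 1, 2, 29, 58.
Repeated squaring: 15^1 ≡ 15, 15^2 ≡ 48, 15^4 ≡ 3, 15^8 ≡ 9, 15^16 ≡ 22, 15^32 ≡ 12 (mod 59).
Test 15^d mod 59 for each divisor d in increasing order:
15^1 ≡ 15
15^2 ≡ 48
15^29 = 15^16·15^8·15^4·15^1 ≡ 1  ← first divisor giving 1
The order is 29.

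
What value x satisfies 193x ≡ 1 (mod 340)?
37

gcd(193, 340) = 1, so the inverse exists.
Extended Euclidean algorithm on (340, 193):
340 = 1 × 193 + 147  ⟹  147 = (1)·340 + (-1)·193
193 = 1 × 147 + 46  ⟹  46 = (-1)·340 + (2)·193
147 = 3 × 46 + 9  ⟹  9 = (4)·340 + (-7)·193
46 = 5 × 9 + 1  ⟹  1 = (-21)·340 + (37)·193
So (37)·193 ≡ 1 (mod 340), i.e. 193^(-1) ≡ 37 (mod 340).
Check: 193 × 37 = 7141 ≡ 1 (mod 340)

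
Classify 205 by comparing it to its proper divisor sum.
deficient

Proper divisors of 205: sum = 1 + 5 + 41 = 47
Since 47 < 205, 205 is deficient.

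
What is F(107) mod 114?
77

Matrix identity: Q^n = [[F_(n+1), F_n], [F_n, F_(n-1)]] with Q = [[1,1],[1,0]].
n = 107 = 1101011₂. Square-and-multiply, entries mod 114:
Q^1 = [[1,1],[1,0]]
Q^3 = (Q^1)²·Q = [[3,2],[2,1]]
Q^6 = (Q^3)² = [[13,8],[8,5]]
Q^13 = (Q^6)²·Q = [[35,5],[5,30]]
Q^26 = (Q^13)² = [[110,97],[97,13]]
Q^53 = (Q^26)²·Q = [[38,77],[77,75]]
Q^107 = (Q^53)²·Q = [[0,77],[77,37]]
F_107 mod 114 = Q^107[0][1] = 77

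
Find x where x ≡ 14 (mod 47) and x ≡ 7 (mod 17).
296

Using Chinese Remainder Theorem:
M = 47 × 17 = 799
M1 = 17, M2 = 47
y1 = 17^(-1) mod 47 = 36
y2 = 47^(-1) mod 17 = 4
x = (14×17×36 + 7×47×4) mod 799 = 296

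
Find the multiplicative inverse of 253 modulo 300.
217

gcd(253, 300) = 1, so the inverse exists.
Extended Euclidean algorithm on (300, 253):
300 = 1 × 253 + 47  ⟹  47 = (1)·300 + (-1)·253
253 = 5 × 47 + 18  ⟹  18 = (-5)·300 + (6)·253
47 = 2 × 18 + 11  ⟹  11 = (11)·300 + (-13)·253
18 = 1 × 11 + 7  ⟹  7 = (-16)·300 + (19)·253
11 = 1 × 7 + 4  ⟹  4 = (27)·300 + (-32)·253
7 = 1 × 4 + 3  ⟹  3 = (-43)·300 + (51)·253
4 = 1 × 3 + 1  ⟹  1 = (70)·300 + (-83)·253
So (-83)·253 ≡ 1 (mod 300), i.e. 253^(-1) ≡ -83 ≡ 217 (mod 300).
Check: 253 × 217 = 54901 ≡ 1 (mod 300)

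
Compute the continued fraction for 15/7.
[2; 7]

Euclidean algorithm steps:
15 = 2 × 7 + 1
7 = 7 × 1 + 0
Continued fraction: [2; 7]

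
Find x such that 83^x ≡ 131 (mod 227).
110

Baby-step giant-step with step n = ⌈√227⌉ = 16.
Baby steps 83^j mod 227 (j:value) for j=0..15: 0:1, 1:83, 2:79, 3:201, 4:112, 5:216, 6:222, 7:39, 8:59, 9:130, 10:121, 11:55, 12:25, 13:32, 14:159, 15:31.
Giant-step multiplier: 83^(-16) ≡ 83^(226-16) = 83^210 ≡ 3 (mod 227).
Giant steps γ_i = 131·3^i mod 227: γ_0=131, γ_1=166, γ_2=44, γ_3=132, γ_4=169, γ_5=53, γ_6=159 (in table at j=14).
x = i·n + j = 6·16 + 14 = 110.
Check: 83^110 ≡ 131 (mod 227).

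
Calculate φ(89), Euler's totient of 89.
88

89 = 89
φ(n) = n × ∏(1 - 1/p) for each prime p dividing n
φ(89) = 89 × (1 - 1/89) = 88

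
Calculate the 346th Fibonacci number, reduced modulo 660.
283

Matrix identity: Q^n = [[F_(n+1), F_n], [F_n, F_(n-1)]] with Q = [[1,1],[1,0]].
n = 346 = 101011010₂. Square-and-multiply, entries mod 660:
Q^1 = [[1,1],[1,0]]
Q^2 = (Q^1)² = [[2,1],[1,1]]
Q^5 = (Q^2)²·Q = [[8,5],[5,3]]
Q^10 = (Q^5)² = [[89,55],[55,34]]
Q^21 = (Q^10)²·Q = [[551,386],[386,165]]
Q^43 = (Q^21)²·Q = [[333,497],[497,496]]
Q^86 = (Q^43)² = [[178,173],[173,5]]
Q^173 = (Q^86)²·Q = [[212,233],[233,639]]
Q^346 = (Q^173)² = [[233,283],[283,610]]
F_346 mod 660 = Q^346[0][1] = 283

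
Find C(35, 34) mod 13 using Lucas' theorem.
9

Using Lucas' theorem:
Write n=35 and k=34 in base 13:
n in base 13: [2, 9]
k in base 13: [2, 8]
C(35,34) mod 13 = ∏ C(n_i, k_i) mod 13
Digit binomials (mod 13): C(2,2) = 1; C(9,8) = 9
Product: 1 × 9 = 9 ≡ 9 (mod 13)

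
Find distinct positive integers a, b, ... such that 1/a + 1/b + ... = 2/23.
1/12 + 1/276

Greedy algorithm:
2/23: ceiling(23/2) = 12, use 1/12
1/276: ceiling(276/1) = 276, use 1/276
Result: 2/23 = 1/12 + 1/276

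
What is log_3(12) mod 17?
13

Baby-step giant-step with step n = ⌈√17⌉ = 5.
Baby steps 3^j mod 17 (j:value) for j=0..4: 0:1, 1:3, 2:9, 3:10, 4:13.
Giant-step multiplier: 3^(-5) ≡ 3^(16-5) = 3^11 ≡ 7 (mod 17).
Giant steps γ_i = 12·7^i mod 17: γ_0=12, γ_1=16, γ_2=10 (in table at j=3).
x = i·n + j = 2·5 + 3 = 13.
Check: 3^13 ≡ 12 (mod 17).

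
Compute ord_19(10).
18

19 is prime, so ord(10) divides φ(19) = 18.
Divisors of 18: 1, 2, 3, 6, 9, 18.
Repeated squaring: 10^1 ≡ 10, 10^2 ≡ 5, 10^4 ≡ 6, 10^8 ≡ 17, 10^16 ≡ 4 (mod 19).
Test 10^d mod 19 for each divisor d in increasing order:
10^1 ≡ 10
10^2 ≡ 5
10^3 = 10^2·10^1 ≡ 12
10^6 = 10^4·10^2 ≡ 11
10^9 = 10^8·10^1 ≡ 18
10^18 = 10^16·10^2 ≡ 1  ← first divisor giving 1
The order is 18.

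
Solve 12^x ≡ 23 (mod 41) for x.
28

Baby-step giant-step with step n = ⌈√41⌉ = 7.
Baby steps 12^j mod 41 (j:value) for j=0..6: 0:1, 1:12, 2:21, 3:6, 4:31, 5:3, 6:36.
Giant-step multiplier: 12^(-7) ≡ 12^(40-7) = 12^33 ≡ 28 (mod 41).
Giant steps γ_i = 23·28^i mod 41: γ_0=23, γ_1=29, γ_2=33, γ_3=22, γ_4=1 (in table at j=0).
x = i·n + j = 4·7 + 0 = 28.
Check: 12^28 ≡ 23 (mod 41).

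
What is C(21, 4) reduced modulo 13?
5

Using Lucas' theorem:
Write n=21 and k=4 in base 13:
n in base 13: [1, 8]
k in base 13: [0, 4]
C(21,4) mod 13 = ∏ C(n_i, k_i) mod 13
Digit binomials (mod 13): C(1,0) = 1; C(8,4) = 70 ≡ 5
Product: 1 × 5 = 5 ≡ 5 (mod 13)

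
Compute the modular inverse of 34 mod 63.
13

gcd(34, 63) = 1, so the inverse exists.
Extended Euclidean algorithm on (63, 34):
63 = 1 × 34 + 29  ⟹  29 = (1)·63 + (-1)·34
34 = 1 × 29 + 5  ⟹  5 = (-1)·63 + (2)·34
29 = 5 × 5 + 4  ⟹  4 = (6)·63 + (-11)·34
5 = 1 × 4 + 1  ⟹  1 = (-7)·63 + (13)·34
So (13)·34 ≡ 1 (mod 63), i.e. 34^(-1) ≡ 13 (mod 63).
Check: 34 × 13 = 442 ≡ 1 (mod 63)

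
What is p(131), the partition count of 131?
5964539504

p(n) counts ways to write n as a sum of positive integers (order ignored).
Euler's pentagonal recurrence: p(k) = p(k-1) + p(k-2) - p(k-5) - p(k-7) + p(k-12) + p(k-15) - ... (offsets j(3j∓1)/2, signs ++--, p(0)=1, p(<0)=0).
DP table for k = 0..130: p(0)=1, p(1)=1, p(2)=2, p(3)=3, p(4)=5, p(5)=7, p(6)=11, p(7)=15, p(8)=22, p(9)=30, p(10)=42, p(11)=56, p(12)=77, p(13)=101, p(14)=135, p(15)=176, p(16)=231, p(17)=297, p(18)=385, p(19)=490, p(20)=627, p(21)=792, p(22)=1002, p(23)=1255, p(24)=1575, p(25)=1958, p(26)=2436, p(27)=3010, p(28)=3718, p(29)=4565, p(30)=5604, p(31)=6842, p(32)=8349, p(33)=10143, p(34)=12310, p(35)=14883, p(36)=17977, p(37)=21637, p(38)=26015, p(39)=31185, p(40)=37338, p(41)=44583, p(42)=53174, p(43)=63261, p(44)=75175, p(45)=89134, p(46)=105558, p(47)=124754, p(48)=147273, p(49)=173525, p(50)=204226, p(51)=239943, p(52)=281589, p(53)=329931, p(54)=386155, p(55)=451276, p(56)=526823, p(57)=614154, p(58)=715220, p(59)=831820, p(60)=966467, p(61)=1121505, p(62)=1300156, p(63)=1505499, p(64)=1741630, p(65)=2012558, p(66)=2323520, p(67)=2679689, p(68)=3087735, p(69)=3554345, p(70)=4087968, p(71)=4697205, p(72)=5392783, p(73)=6185689, p(74)=7089500, p(75)=8118264, p(76)=9289091, p(77)=10619863, p(78)=12132164, p(79)=13848650, p(80)=15796476, p(81)=18004327, p(82)=20506255, p(83)=23338469, p(84)=26543660, p(85)=30167357, p(86)=34262962, p(87)=38887673, p(88)=44108109, p(89)=49995925, p(90)=56634173, p(91)=64112359, p(92)=72533807, p(93)=82010177, p(94)=92669720, p(95)=104651419, p(96)=118114304, p(97)=133230930, p(98)=150198136, p(99)=169229875, p(100)=190569292, p(101)=214481126, p(102)=241265379, p(103)=271248950, p(104)=304801365, p(105)=342325709, p(106)=384276336, p(107)=431149389, p(108)=483502844, p(109)=541946240, p(110)=607163746, p(111)=679903203, p(112)=761002156, p(113)=851376628, p(114)=952050665, p(115)=1064144451, p(116)=1188908248, p(117)=1327710076, p(118)=1482074143, p(119)=1653668665, p(120)=1844349560, p(121)=2056148051, p(122)=2291320912, p(123)=2552338241, p(124)=2841940500, p(125)=3163127352, p(126)=3519222692, p(127)=3913864295, p(128)=4351078600, p(129)=4835271870, p(130)=5371315400.
Final step: p(131) = p(130) + p(129) - p(126) - p(124) + p(119) + p(116) - p(109) - p(105) + p(96) + p(91) - p(80) - p(74) + p(61) + p(54) - p(39) - p(31) + p(14) + p(5)
= 5371315400 + 4835271870 - 3519222692 - 2841940500 + 1653668665 + 1188908248 - 541946240 - 342325709 + 118114304 + 64112359 - 15796476 - 7089500 + 1121505 + 386155 - 31185 - 6842 + 135 + 7
= 5964539504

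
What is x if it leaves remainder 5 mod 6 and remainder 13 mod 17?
47

Using Chinese Remainder Theorem:
M = 6 × 17 = 102
M1 = 17, M2 = 6
y1 = 17^(-1) mod 6 = 5
y2 = 6^(-1) mod 17 = 3
x = (5×17×5 + 13×6×3) mod 102 = 47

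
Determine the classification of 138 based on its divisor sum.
abundant

Proper divisors of 138: sum = 1 + 2 + 3 + 6 + 23 + 46 + 69 = 150
Since 150 > 138, 138 is abundant.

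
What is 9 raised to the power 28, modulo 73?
64

Repeated squaring. Binary of 28 = 11100.
9^1 ≡ 9 (mod 73); 9^2 ≡ 8 (mod 73); 9^4 ≡ 64 (mod 73); 9^8 ≡ 8 (mod 73); 9^16 ≡ 64 (mod 73)
9^28 = 9^4 × 9^8 × 9^16 ≡ 64 (mod 73)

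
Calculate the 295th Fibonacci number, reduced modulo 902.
159

Matrix identity: Q^n = [[F_(n+1), F_n], [F_n, F_(n-1)]] with Q = [[1,1],[1,0]].
n = 295 = 100100111₂. Square-and-multiply, entries mod 902:
Q^1 = [[1,1],[1,0]]
Q^2 = (Q^1)² = [[2,1],[1,1]]
Q^4 = (Q^2)² = [[5,3],[3,2]]
Q^9 = (Q^4)²·Q = [[55,34],[34,21]]
Q^18 = (Q^9)² = [[573,780],[780,695]]
Q^36 = (Q^18)² = [[453,448],[448,5]]
Q^73 = (Q^36)²·Q = [[443,13],[13,430]]
Q^147 = (Q^73)²·Q = [[307,684],[684,525]]
Q^295 = (Q^147)²·Q = [[85,159],[159,828]]
F_295 mod 902 = Q^295[0][1] = 159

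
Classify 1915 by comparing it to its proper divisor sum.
deficient

Proper divisors of 1915: sum = 1 + 5 + 383 = 389
Since 389 < 1915, 1915 is deficient.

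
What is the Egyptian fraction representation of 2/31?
1/16 + 1/496

Greedy algorithm:
2/31: ceiling(31/2) = 16, use 1/16
1/496: ceiling(496/1) = 496, use 1/496
Result: 2/31 = 1/16 + 1/496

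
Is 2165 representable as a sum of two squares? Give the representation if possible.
7² + 46² (a=7, b=46)

Factorization: 2165 = 5 × 433
By Fermat: n is sum of two squares iff every prime p ≡ 3 (mod 4) appears to even power.
All primes ≡ 3 (mod 4) appear to even power.
Search a = 0, 1, 2, … for 2165 - a² a perfect square: first hit at a = 7: 2165 - 49 = 2116 = 46².
2165 = 7² + 46² = 49 + 2116 ✓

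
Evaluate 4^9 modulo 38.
20

Repeated squaring. Binary of 9 = 1001.
4^1 ≡ 4 (mod 38); 4^2 ≡ 16 (mod 38); 4^4 ≡ 28 (mod 38); 4^8 ≡ 24 (mod 38)
4^9 = 4^1 × 4^8 ≡ 20 (mod 38)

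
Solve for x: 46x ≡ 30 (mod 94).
x ≡ 17 (mod 47)

gcd(46, 94) = 2, which divides 30, so solutions exist.
Divide through by 2: 23x ≡ 15 (mod 47).
Find 23^(-1) mod 47 by the extended Euclidean algorithm:
47 = 2 × 23 + 1  ⟹  1 = (1)·47 + (-2)·23
So (-2)·23 ≡ 1 (mod 47), i.e. 23^(-1) ≡ -2 ≡ 45 (mod 47).
x ≡ 45 × 15 = 675 ≡ 17 (mod 47).
Check: 46 × 17 = 782 ≡ 30 (mod 94).
x ≡ 17 (mod 47), giving 2 solutions mod 94.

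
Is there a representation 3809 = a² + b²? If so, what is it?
28² + 55² (a=28, b=55)

Factorization: 3809 = 13 × 293
By Fermat: n is sum of two squares iff every prime p ≡ 3 (mod 4) appears to even power.
All primes ≡ 3 (mod 4) appear to even power.
Search a = 0, 1, 2, … for 3809 - a² a perfect square: first hit at a = 28: 3809 - 784 = 3025 = 55².
3809 = 28² + 55² = 784 + 3025 ✓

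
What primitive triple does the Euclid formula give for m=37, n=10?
(1269, 740, 1469)

Euclid's formula: a = m² - n², b = 2mn, c = m² + n²
m = 37, n = 10
a = 37² - 10² = 1369 - 100 = 1269
b = 2 × 37 × 10 = 740
c = 37² + 10² = 1369 + 100 = 1469
Verification: 1269² + 740² = 1610361 + 547600 = 2157961 = 1469² ✓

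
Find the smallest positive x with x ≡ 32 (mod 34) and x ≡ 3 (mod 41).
372

Using Chinese Remainder Theorem:
M = 34 × 41 = 1394
M1 = 41, M2 = 34
y1 = 41^(-1) mod 34 = 5
y2 = 34^(-1) mod 41 = 35
x = (32×41×5 + 3×34×35) mod 1394 = 372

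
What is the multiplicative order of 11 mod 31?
30

31 is prime, so ord(11) divides φ(31) = 30.
Divisors of 30: 1, 2, 3, 5, 6, 10, 15, 30.
Repeated squaring: 11^1 ≡ 11, 11^2 ≡ 28, 11^4 ≡ 9, 11^8 ≡ 19, 11^16 ≡ 20 (mod 31).
Test 11^d mod 31 for each divisor d in increasing order:
11^1 ≡ 11
11^2 ≡ 28
11^3 = 11^2·11^1 ≡ 29
11^5 = 11^4·11^1 ≡ 6
11^6 = 11^4·11^2 ≡ 4
11^10 = 11^8·11^2 ≡ 5
11^15 = 11^8·11^4·11^2·11^1 ≡ 30
11^30 = 11^16·11^8·11^4·11^2 ≡ 1  ← first divisor giving 1
The order is 30.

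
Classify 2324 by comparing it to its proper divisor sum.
abundant

Proper divisors of 2324: sum = 1 + 2 + 4 + 7 + 14 + 28 + 83 + 166 + 332 + 581 + 1162 = 2380
Since 2380 > 2324, 2324 is abundant.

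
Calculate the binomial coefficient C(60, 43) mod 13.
7

Using Lucas' theorem:
Write n=60 and k=43 in base 13:
n in base 13: [4, 8]
k in base 13: [3, 4]
C(60,43) mod 13 = ∏ C(n_i, k_i) mod 13
Digit binomials (mod 13): C(4,3) = 4; C(8,4) = 70 ≡ 5
Product: 4 × 5 = 20 ≡ 7 (mod 13)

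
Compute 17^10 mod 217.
25

Repeated squaring. Binary of 10 = 1010.
17^1 ≡ 17 (mod 217); 17^2 ≡ 72 (mod 217); 17^4 ≡ 193 (mod 217); 17^8 ≡ 142 (mod 217)
17^10 = 17^2 × 17^8 ≡ 25 (mod 217)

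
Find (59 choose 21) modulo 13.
0

Using Lucas' theorem:
Write n=59 and k=21 in base 13:
n in base 13: [4, 7]
k in base 13: [1, 8]
C(59,21) mod 13 = ∏ C(n_i, k_i) mod 13
Digit binomials (mod 13): C(4,1) = 4; C(7,8) = 0 (k_i > n_i)
Product: 4 × 0 = 0 ≡ 0 (mod 13)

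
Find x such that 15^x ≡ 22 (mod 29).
2

Baby-step giant-step with step n = ⌈√29⌉ = 6.
Baby steps 15^j mod 29 (j:value) for j=0..5: 0:1, 1:15, 2:22, 3:11, 4:20, 5:10.
h = 22 is already in the table at j=2, so x = 2.
Check: 15^2 ≡ 22 (mod 29).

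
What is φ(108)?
36

108 = 2^2 × 3^3
φ(n) = n × ∏(1 - 1/p) for each prime p dividing n
φ(108) = 108 × (1 - 1/2) × (1 - 1/3) = 36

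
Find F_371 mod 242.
111

Matrix identity: Q^n = [[F_(n+1), F_n], [F_n, F_(n-1)]] with Q = [[1,1],[1,0]].
n = 371 = 101110011₂. Square-and-multiply, entries mod 242:
Q^1 = [[1,1],[1,0]]
Q^2 = (Q^1)² = [[2,1],[1,1]]
Q^5 = (Q^2)²·Q = [[8,5],[5,3]]
Q^11 = (Q^5)²·Q = [[144,89],[89,55]]
Q^23 = (Q^11)²·Q = [[146,101],[101,45]]
Q^46 = (Q^23)² = [[57,173],[173,126]]
Q^92 = (Q^46)² = [[24,199],[199,67]]
Q^185 = (Q^92)²·Q = [[206,5],[5,201]]
Q^371 = (Q^185)²·Q = [[210,111],[111,99]]
F_371 mod 242 = Q^371[0][1] = 111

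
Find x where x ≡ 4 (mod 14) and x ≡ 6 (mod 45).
186

Using Chinese Remainder Theorem:
M = 14 × 45 = 630
M1 = 45, M2 = 14
y1 = 45^(-1) mod 14 = 5
y2 = 14^(-1) mod 45 = 29
x = (4×45×5 + 6×14×29) mod 630 = 186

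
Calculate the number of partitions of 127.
3913864295

p(n) counts ways to write n as a sum of positive integers (order ignored).
Euler's pentagonal recurrence: p(k) = p(k-1) + p(k-2) - p(k-5) - p(k-7) + p(k-12) + p(k-15) - ... (offsets j(3j∓1)/2, signs ++--, p(0)=1, p(<0)=0).
DP table for k = 0..126: p(0)=1, p(1)=1, p(2)=2, p(3)=3, p(4)=5, p(5)=7, p(6)=11, p(7)=15, p(8)=22, p(9)=30, p(10)=42, p(11)=56, p(12)=77, p(13)=101, p(14)=135, p(15)=176, p(16)=231, p(17)=297, p(18)=385, p(19)=490, p(20)=627, p(21)=792, p(22)=1002, p(23)=1255, p(24)=1575, p(25)=1958, p(26)=2436, p(27)=3010, p(28)=3718, p(29)=4565, p(30)=5604, p(31)=6842, p(32)=8349, p(33)=10143, p(34)=12310, p(35)=14883, p(36)=17977, p(37)=21637, p(38)=26015, p(39)=31185, p(40)=37338, p(41)=44583, p(42)=53174, p(43)=63261, p(44)=75175, p(45)=89134, p(46)=105558, p(47)=124754, p(48)=147273, p(49)=173525, p(50)=204226, p(51)=239943, p(52)=281589, p(53)=329931, p(54)=386155, p(55)=451276, p(56)=526823, p(57)=614154, p(58)=715220, p(59)=831820, p(60)=966467, p(61)=1121505, p(62)=1300156, p(63)=1505499, p(64)=1741630, p(65)=2012558, p(66)=2323520, p(67)=2679689, p(68)=3087735, p(69)=3554345, p(70)=4087968, p(71)=4697205, p(72)=5392783, p(73)=6185689, p(74)=7089500, p(75)=8118264, p(76)=9289091, p(77)=10619863, p(78)=12132164, p(79)=13848650, p(80)=15796476, p(81)=18004327, p(82)=20506255, p(83)=23338469, p(84)=26543660, p(85)=30167357, p(86)=34262962, p(87)=38887673, p(88)=44108109, p(89)=49995925, p(90)=56634173, p(91)=64112359, p(92)=72533807, p(93)=82010177, p(94)=92669720, p(95)=104651419, p(96)=118114304, p(97)=133230930, p(98)=150198136, p(99)=169229875, p(100)=190569292, p(101)=214481126, p(102)=241265379, p(103)=271248950, p(104)=304801365, p(105)=342325709, p(106)=384276336, p(107)=431149389, p(108)=483502844, p(109)=541946240, p(110)=607163746, p(111)=679903203, p(112)=761002156, p(113)=851376628, p(114)=952050665, p(115)=1064144451, p(116)=1188908248, p(117)=1327710076, p(118)=1482074143, p(119)=1653668665, p(120)=1844349560, p(121)=2056148051, p(122)=2291320912, p(123)=2552338241, p(124)=2841940500, p(125)=3163127352, p(126)=3519222692.
Final step: p(127) = p(126) + p(125) - p(122) - p(120) + p(115) + p(112) - p(105) - p(101) + p(92) + p(87) - p(76) - p(70) + p(57) + p(50) - p(35) - p(27) + p(10) + p(1)
= 3519222692 + 3163127352 - 2291320912 - 1844349560 + 1064144451 + 761002156 - 342325709 - 214481126 + 72533807 + 38887673 - 9289091 - 4087968 + 614154 + 204226 - 14883 - 3010 + 42 + 1
= 3913864295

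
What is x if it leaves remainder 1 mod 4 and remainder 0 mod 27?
81

Using Chinese Remainder Theorem:
M = 4 × 27 = 108
M1 = 27, M2 = 4
y1 = 27^(-1) mod 4 = 3
y2 = 4^(-1) mod 27 = 7
x = (1×27×3 + 0×4×7) mod 108 = 81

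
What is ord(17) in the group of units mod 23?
22

23 is prime, so ord(17) divides φ(23) = 22.
Divisors of 22: 1, 2, 11, 22.
Repeated squaring: 17^1 ≡ 17, 17^2 ≡ 13, 17^4 ≡ 8, 17^8 ≡ 18, 17^16 ≡ 2 (mod 23).
Test 17^d mod 23 for each divisor d in increasing order:
17^1 ≡ 17
17^2 ≡ 13
17^11 = 17^8·17^2·17^1 ≡ 22
17^22 = 17^16·17^4·17^2 ≡ 1  ← first divisor giving 1
The order is 22.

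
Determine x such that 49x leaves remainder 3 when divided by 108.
x ≡ 75 (mod 108)

gcd(49, 108) = 1, which divides 3, so solutions exist.
Find 49^(-1) mod 108 by the extended Euclidean algorithm:
108 = 2 × 49 + 10  ⟹  10 = (1)·108 + (-2)·49
49 = 4 × 10 + 9  ⟹  9 = (-4)·108 + (9)·49
10 = 1 × 9 + 1  ⟹  1 = (5)·108 + (-11)·49
So (-11)·49 ≡ 1 (mod 108), i.e. 49^(-1) ≡ -11 ≡ 97 (mod 108).
x ≡ 97 × 3 = 291 ≡ 75 (mod 108).
Check: 49 × 75 = 3675 ≡ 3 (mod 108).
Unique solution: x ≡ 75 (mod 108)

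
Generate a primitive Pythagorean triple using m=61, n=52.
(1017, 6344, 6425)

Euclid's formula: a = m² - n², b = 2mn, c = m² + n²
m = 61, n = 52
a = 61² - 52² = 3721 - 2704 = 1017
b = 2 × 61 × 52 = 6344
c = 61² + 52² = 3721 + 2704 = 6425
Verification: 1017² + 6344² = 1034289 + 40246336 = 41280625 = 6425² ✓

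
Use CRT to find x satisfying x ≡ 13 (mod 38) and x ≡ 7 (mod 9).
241

Using Chinese Remainder Theorem:
M = 38 × 9 = 342
M1 = 9, M2 = 38
y1 = 9^(-1) mod 38 = 17
y2 = 38^(-1) mod 9 = 5
x = (13×9×17 + 7×38×5) mod 342 = 241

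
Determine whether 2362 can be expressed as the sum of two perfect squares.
29² + 39² (a=29, b=39)

Factorization: 2362 = 2 × 1181
By Fermat: n is sum of two squares iff every prime p ≡ 3 (mod 4) appears to even power.
All primes ≡ 3 (mod 4) appear to even power.
Search a = 0, 1, 2, … for 2362 - a² a perfect square: first hit at a = 29: 2362 - 841 = 1521 = 39².
2362 = 29² + 39² = 841 + 1521 ✓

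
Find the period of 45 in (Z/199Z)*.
99

199 is prime, so ord(45) divides φ(199) = 198.
Divisors of 198: 1, 2, 3, 6, 9, 11, 18, 22, 33, 66, 99, 198.
Repeated squaring: 45^1 ≡ 45, 45^2 ≡ 35, 45^4 ≡ 31, 45^8 ≡ 165, 45^16 ≡ 161, 45^32 ≡ 51, 45^64 ≡ 14, 45^128 ≡ 196 (mod 199).
Test 45^d mod 199 for each divisor d in increasing order:
45^1 ≡ 45
45^2 ≡ 35
45^3 = 45^2·45^1 ≡ 182
45^6 = 45^4·45^2 ≡ 90
45^9 = 45^8·45^1 ≡ 62
45^11 = 45^8·45^2·45^1 ≡ 180
45^18 = 45^16·45^2 ≡ 63
45^22 = 45^16·45^4·45^2 ≡ 162
45^33 = 45^32·45^1 ≡ 106
45^66 = 45^64·45^2 ≡ 92
45^99 = 45^64·45^32·45^2·45^1 ≡ 1  ← first divisor giving 1
The order is 99.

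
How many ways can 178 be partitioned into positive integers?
571701605655

p(n) counts ways to write n as a sum of positive integers (order ignored).
Euler's pentagonal recurrence: p(k) = p(k-1) + p(k-2) - p(k-5) - p(k-7) + p(k-12) + p(k-15) - ... (offsets j(3j∓1)/2, signs ++--, p(0)=1, p(<0)=0).
DP table for k = 0..177: p(0)=1, p(1)=1, p(2)=2, p(3)=3, p(4)=5, p(5)=7, p(6)=11, p(7)=15, p(8)=22, p(9)=30, p(10)=42, p(11)=56, p(12)=77, p(13)=101, p(14)=135, p(15)=176, p(16)=231, p(17)=297, p(18)=385, p(19)=490, p(20)=627, p(21)=792, p(22)=1002, p(23)=1255, p(24)=1575, p(25)=1958, p(26)=2436, p(27)=3010, p(28)=3718, p(29)=4565, p(30)=5604, p(31)=6842, p(32)=8349, p(33)=10143, p(34)=12310, p(35)=14883, p(36)=17977, p(37)=21637, p(38)=26015, p(39)=31185, p(40)=37338, p(41)=44583, p(42)=53174, p(43)=63261, p(44)=75175, p(45)=89134, p(46)=105558, p(47)=124754, p(48)=147273, p(49)=173525, p(50)=204226, p(51)=239943, p(52)=281589, p(53)=329931, p(54)=386155, p(55)=451276, p(56)=526823, p(57)=614154, p(58)=715220, p(59)=831820, p(60)=966467, p(61)=1121505, p(62)=1300156, p(63)=1505499, p(64)=1741630, p(65)=2012558, p(66)=2323520, p(67)=2679689, p(68)=3087735, p(69)=3554345, p(70)=4087968, p(71)=4697205, p(72)=5392783, p(73)=6185689, p(74)=7089500, p(75)=8118264, p(76)=9289091, p(77)=10619863, p(78)=12132164, p(79)=13848650, p(80)=15796476, p(81)=18004327, p(82)=20506255, p(83)=23338469, p(84)=26543660, p(85)=30167357, p(86)=34262962, p(87)=38887673, p(88)=44108109, p(89)=49995925, p(90)=56634173, p(91)=64112359, p(92)=72533807, p(93)=82010177, p(94)=92669720, p(95)=104651419, p(96)=118114304, p(97)=133230930, p(98)=150198136, p(99)=169229875, p(100)=190569292, p(101)=214481126, p(102)=241265379, p(103)=271248950, p(104)=304801365, p(105)=342325709, p(106)=384276336, p(107)=431149389, p(108)=483502844, p(109)=541946240, p(110)=607163746, p(111)=679903203, p(112)=761002156, p(113)=851376628, p(114)=952050665, p(115)=1064144451, p(116)=1188908248, p(117)=1327710076, p(118)=1482074143, p(119)=1653668665, p(120)=1844349560, p(121)=2056148051, p(122)=2291320912, p(123)=2552338241, p(124)=2841940500, p(125)=3163127352, p(126)=3519222692, p(127)=3913864295, p(128)=4351078600, p(129)=4835271870, p(130)=5371315400, p(131)=5964539504, p(132)=6620830889, p(133)=7346629512, p(134)=8149040695, p(135)=9035836076, p(136)=10015581680, p(137)=11097645016, p(138)=12292341831, p(139)=13610949895, p(140)=15065878135, p(141)=16670689208, p(142)=18440293320, p(143)=20390982757, p(144)=22540654445, p(145)=24908858009, p(146)=27517052599, p(147)=30388671978, p(148)=33549419497, p(149)=37027355200, p(150)=40853235313, p(151)=45060624582, p(152)=49686288421, p(153)=54770336324, p(154)=60356673280, p(155)=66493182097, p(156)=73232243759, p(157)=80630964769, p(158)=88751778802, p(159)=97662728555, p(160)=107438159466, p(161)=118159068427, p(162)=129913904637, p(163)=142798995930, p(164)=156919475295, p(165)=172389800255, p(166)=189334822579, p(167)=207890420102, p(168)=228204732751, p(169)=250438925115, p(170)=274768617130, p(171)=301384802048, p(172)=330495499613, p(173)=362326859895, p(174)=397125074750, p(175)=435157697830, p(176)=476715857290, p(177)=522115831195.
Final step: p(178) = p(177) + p(176) - p(173) - p(171) + p(166) + p(163) - p(156) - p(152) + p(143) + p(138) - p(127) - p(121) + p(108) + p(101) - p(86) - p(78) + p(61) + p(52) - p(33) - p(23) + p(2)
= 522115831195 + 476715857290 - 362326859895 - 301384802048 + 189334822579 + 142798995930 - 73232243759 - 49686288421 + 20390982757 + 12292341831 - 3913864295 - 2056148051 + 483502844 + 214481126 - 34262962 - 12132164 + 1121505 + 281589 - 10143 - 1255 + 2
= 571701605655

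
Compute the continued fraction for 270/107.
[2; 1, 1, 10, 5]

Euclidean algorithm steps:
270 = 2 × 107 + 56
107 = 1 × 56 + 51
56 = 1 × 51 + 5
51 = 10 × 5 + 1
5 = 5 × 1 + 0
Continued fraction: [2; 1, 1, 10, 5]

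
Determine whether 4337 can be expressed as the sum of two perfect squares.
44² + 49² (a=44, b=49)

Factorization: 4337 = 4337
By Fermat: n is sum of two squares iff every prime p ≡ 3 (mod 4) appears to even power.
All primes ≡ 3 (mod 4) appear to even power.
Search a = 0, 1, 2, … for 4337 - a² a perfect square: first hit at a = 44: 4337 - 1936 = 2401 = 49².
4337 = 44² + 49² = 1936 + 2401 ✓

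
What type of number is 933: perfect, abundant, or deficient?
deficient

Proper divisors of 933: sum = 1 + 3 + 311 = 315
Since 315 < 933, 933 is deficient.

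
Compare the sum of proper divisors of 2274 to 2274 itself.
abundant

Proper divisors of 2274: sum = 1 + 2 + 3 + 6 + 379 + 758 + 1137 = 2286
Since 2286 > 2274, 2274 is abundant.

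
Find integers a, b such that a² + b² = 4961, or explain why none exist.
44² + 55² (a=44, b=55)

Factorization: 4961 = 11^2 × 41
By Fermat: n is sum of two squares iff every prime p ≡ 3 (mod 4) appears to even power.
All primes ≡ 3 (mod 4) appear to even power.
Search a = 0, 1, 2, … for 4961 - a² a perfect square: first hit at a = 44: 4961 - 1936 = 3025 = 55².
4961 = 44² + 55² = 1936 + 3025 ✓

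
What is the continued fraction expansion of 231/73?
[3; 6, 12]

Euclidean algorithm steps:
231 = 3 × 73 + 12
73 = 6 × 12 + 1
12 = 12 × 1 + 0
Continued fraction: [3; 6, 12]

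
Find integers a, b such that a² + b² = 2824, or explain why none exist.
18² + 50² (a=18, b=50)

Factorization: 2824 = 2^3 × 353
By Fermat: n is sum of two squares iff every prime p ≡ 3 (mod 4) appears to even power.
All primes ≡ 3 (mod 4) appear to even power.
Search a = 0, 1, 2, … for 2824 - a² a perfect square: first hit at a = 18: 2824 - 324 = 2500 = 50².
2824 = 18² + 50² = 324 + 2500 ✓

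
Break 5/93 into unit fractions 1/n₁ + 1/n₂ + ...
1/19 + 1/884 + 1/1562028

Greedy algorithm:
5/93: ceiling(93/5) = 19, use 1/19
2/1767: ceiling(1767/2) = 884, use 1/884
1/1562028: ceiling(1562028/1) = 1562028, use 1/1562028
Result: 5/93 = 1/19 + 1/884 + 1/1562028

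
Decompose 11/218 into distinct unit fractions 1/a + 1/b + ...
1/20 + 1/2180

Greedy algorithm:
11/218: ceiling(218/11) = 20, use 1/20
1/2180: ceiling(2180/1) = 2180, use 1/2180
Result: 11/218 = 1/20 + 1/2180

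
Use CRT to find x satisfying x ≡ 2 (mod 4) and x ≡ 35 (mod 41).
158

Using Chinese Remainder Theorem:
M = 4 × 41 = 164
M1 = 41, M2 = 4
y1 = 41^(-1) mod 4 = 1
y2 = 4^(-1) mod 41 = 31
x = (2×41×1 + 35×4×31) mod 164 = 158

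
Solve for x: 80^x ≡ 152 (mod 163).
92

Baby-step giant-step with step n = ⌈√163⌉ = 13.
Baby steps 80^j mod 163 (j:value) for j=0..12: 0:1, 1:80, 2:43, 3:17, 4:56, 5:79, 6:126, 7:137, 8:39, 9:23, 10:47, 11:11, 12:65.
Giant-step multiplier: 80^(-13) ≡ 80^(162-13) = 80^149 ≡ 112 (mod 163).
Giant steps γ_i = 152·112^i mod 163: γ_0=152, γ_1=72, γ_2=77, γ_3=148, γ_4=113, γ_5=105, γ_6=24, γ_7=80 (in table at j=1).
x = i·n + j = 7·13 + 1 = 92.
Check: 80^92 ≡ 152 (mod 163).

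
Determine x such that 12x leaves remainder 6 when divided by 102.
x ≡ 9 (mod 17)

gcd(12, 102) = 6, which divides 6, so solutions exist.
Divide through by 6: 2x ≡ 1 (mod 17).
Find 2^(-1) mod 17 by the extended Euclidean algorithm:
17 = 8 × 2 + 1  ⟹  1 = (1)·17 + (-8)·2
So (-8)·2 ≡ 1 (mod 17), i.e. 2^(-1) ≡ -8 ≡ 9 (mod 17).
x ≡ 9 × 1 = 9 ≡ 9 (mod 17).
Check: 12 × 9 = 108 ≡ 6 (mod 102).
x ≡ 9 (mod 17), giving 6 solutions mod 102.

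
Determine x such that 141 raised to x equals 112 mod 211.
109

Baby-step giant-step with step n = ⌈√211⌉ = 15.
Baby steps 141^j mod 211 (j:value) for j=0..14: 0:1, 1:141, 2:47, 3:86, 4:99, 5:33, 6:11, 7:74, 8:95, 9:102, 10:34, 11:152, 12:121, 13:181, 14:201.
Giant-step multiplier: 141^(-15) ≡ 141^(210-15) = 141^195 ≡ 63 (mod 211).
Giant steps γ_i = 112·63^i mod 211: γ_0=112, γ_1=93, γ_2=162, γ_3=78, γ_4=61, γ_5=45, γ_6=92, γ_7=99 (in table at j=4).
x = i·n + j = 7·15 + 4 = 109.
Check: 141^109 ≡ 112 (mod 211).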